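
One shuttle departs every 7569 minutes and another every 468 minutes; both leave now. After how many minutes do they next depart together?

gcd first: 7569 = 16·468 + 81; 468 = 5·81 + 63; 81 = 1·63 + 18; 63 = 3·18 + 9; 18 = 2·9 + 0 → gcd = 9
lcm = 7569·468/gcd = 3542292/9 = 393588

393588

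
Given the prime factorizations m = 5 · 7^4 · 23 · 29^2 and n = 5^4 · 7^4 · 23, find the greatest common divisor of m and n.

min exponent per shared prime: 5 · 7^4 · 23 = 276115

276115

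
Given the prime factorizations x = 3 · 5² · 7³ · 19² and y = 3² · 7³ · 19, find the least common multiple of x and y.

27860175

max exponent per prime: 3² · 5² · 7³ · 19² = 27860175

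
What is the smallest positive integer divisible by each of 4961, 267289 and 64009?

4961 = 11² · 41; 267289 = 11² · 47²; 64009 = 11² · 23²
lcm takes max exponent of each prime: 11² · 23² · 41 · 47² = 5797231121

5797231121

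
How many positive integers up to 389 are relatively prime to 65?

65 = 5·13. Inclusion–exclusion on these primes:
389 − ⌊389/5⌋ − ⌊389/13⌋ + ⌊389/65⌋ = 288

288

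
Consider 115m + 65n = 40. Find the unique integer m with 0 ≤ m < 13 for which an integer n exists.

gcd(115, 65) = 5 (Euclid: 115 = 1·65 + 50; 65 = 1·50 + 15; 50 = 3·15 + 5; 15 = 3·5 + 0), and 5 | 40.
Extended Euclid: 115·(4) + 65·(-7) = 5. Scale by 8: m₀ = 32.
General solution m = m₀ + 13t; reducing mod 13 gives m = 6 (and n = -10).

6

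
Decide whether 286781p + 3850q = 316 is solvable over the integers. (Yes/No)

No

By Bézout, 286781p + 3850q = 316 has integer solutions iff gcd(286781, 3850) | 316.
Euclid: 286781 = 74·3850 + 1881; 3850 = 2·1881 + 88; 1881 = 21·88 + 33; 88 = 2·33 + 22; 33 = 1·22 + 11; 22 = 2·11 + 0. gcd = 11; 316 mod 11 = 8. No.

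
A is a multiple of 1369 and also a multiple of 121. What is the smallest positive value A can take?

165649

1369 = 37²; 121 = 11²
max exponents: 11² · 37² = 165649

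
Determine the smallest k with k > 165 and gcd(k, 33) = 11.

Multiples of 11 above 165: 11·16, 11·17, … . Need the cofactor coprime to 33/11 = 3.
Checking s = 16, 17, … the first with gcd(s, 3) = 1 is s = 16, giving 176.

176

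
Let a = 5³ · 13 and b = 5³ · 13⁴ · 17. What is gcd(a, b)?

1625

min exponent per shared prime: 5³ · 13 = 1625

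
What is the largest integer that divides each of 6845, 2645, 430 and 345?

5

6845 = 5 · 37²; 2645 = 5 · 23²; 430 = 2 · 5 · 43; 345 = 3 · 5 · 23
gcd takes min exponent of each prime: 5 = 5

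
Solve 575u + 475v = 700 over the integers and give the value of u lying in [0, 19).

Reduce mod 475: 575u ≡ 700 (mod 475). With g = gcd(575, 475) = 25 dividing 700, divide through: 23u ≡ 28 (mod 19).
Since gcd(23, 19) = 1, u ≡ 28·(23)⁻¹ ≡ 7 (mod 19). Smallest non-negative: 7.

7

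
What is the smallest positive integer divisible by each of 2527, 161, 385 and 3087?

1409724855

2527 = 7 · 19²; 161 = 7 · 23; 385 = 5 · 7 · 11; 3087 = 3² · 7³
lcm takes max exponent of each prime: 3² · 5 · 7³ · 11 · 19² · 23 = 1409724855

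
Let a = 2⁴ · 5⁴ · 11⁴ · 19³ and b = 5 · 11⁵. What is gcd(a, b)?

73205

min exponent per shared prime: 5 · 11⁴ = 73205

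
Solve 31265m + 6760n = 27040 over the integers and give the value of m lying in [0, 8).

Euclid: 31265 = 4·6760 + 4225; 6760 = 1·4225 + 2535; 4225 = 1·2535 + 1690; 2535 = 1·1690 + 845; 1690 = 2·845 + 0 → gcd = 845; 27040 = 845·32.
Back-substitution yields 31265·(-3) + 6760·(14) = 845, so one solution is m = -3·32 = -96, n = 14·32 = 448.
Solutions in m differ by 6760/845 = 8; the one in [0, 8) is -96 mod 8 = 0.

0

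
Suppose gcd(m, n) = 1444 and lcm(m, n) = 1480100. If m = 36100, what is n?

m·n = gcd·lcm = 1444·1480100 = 2137264400, so n = 2137264400/36100 = 59204.

59204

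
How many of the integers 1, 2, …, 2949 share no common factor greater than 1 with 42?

42 = 2·3·7. Inclusion–exclusion on these primes:
2949 − ⌊2949/2⌋ − ⌊2949/3⌋ − ⌊2949/7⌋ + ⌊2949/6⌋ + ⌊2949/14⌋ + ⌊2949/21⌋ − ⌊2949/42⌋ = 842

842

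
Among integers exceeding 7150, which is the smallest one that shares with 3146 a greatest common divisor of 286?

gcd(t, 3146) = 286 forces 286 | t; write t = 286s. Then gcd(286s, 286·11) = 286·gcd(s, 11), so need gcd(s, 11) = 1.
286s > 7150 gives s ≥ 26. The least s ≥ 26 coprime to 11 is 26, so t = 286·26 = 7436.

7436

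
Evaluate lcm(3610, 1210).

gcd first: 3610 = 2·1210 + 1190; 1210 = 1·1190 + 20; 1190 = 59·20 + 10; 20 = 2·10 + 0 → gcd = 10
lcm = 3610·1210/gcd = 4368100/10 = 436810

436810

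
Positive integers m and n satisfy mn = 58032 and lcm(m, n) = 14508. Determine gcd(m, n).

4

gcd·lcm = product, so gcd = 58032/14508 = 4.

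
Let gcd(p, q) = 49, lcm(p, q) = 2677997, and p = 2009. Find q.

65317

Using pq = gcd(p,q)·lcm(p,q) = 49·2677997 = 131221853, we get q = 131221853/2009 = 65317.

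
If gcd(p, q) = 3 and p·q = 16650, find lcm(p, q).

Since gcd(p,q)·lcm(p,q) = pq, lcm = 16650/3 = 5550.

5550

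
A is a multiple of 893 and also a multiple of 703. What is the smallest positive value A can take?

33041

893 = 19 · 47; 703 = 19 · 37
max exponents: 19 · 37 · 47 = 33041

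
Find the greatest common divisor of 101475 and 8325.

Euclid: 101475 = 12·8325 + 1575; 8325 = 5·1575 + 450; 1575 = 3·450 + 225; 450 = 2·225 + 0. Last nonzero remainder: 225.

225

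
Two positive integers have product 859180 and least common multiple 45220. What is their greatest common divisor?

19

From gcd × lcm = ab: gcd = 859180 / 45220 = 19.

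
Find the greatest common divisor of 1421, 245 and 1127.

gcd(1421, 245): 1421 = 5·245 + 196; 245 = 1·196 + 49; 196 = 4·49 + 0 → 49
gcd(49, 1127): 1127 = 23·49 + 0 → 49

49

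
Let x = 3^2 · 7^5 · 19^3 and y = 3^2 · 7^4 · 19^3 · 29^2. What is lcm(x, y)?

max exponent per prime: 3^2 · 7^5 · 19^3 · 29^2 = 872548363197

872548363197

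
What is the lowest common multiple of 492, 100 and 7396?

22742700

lcm(492, 100) = 492·100/gcd = 49200/4 = 12300
lcm(12300, 7396) = 12300·7396/gcd = 90970800/4 = 22742700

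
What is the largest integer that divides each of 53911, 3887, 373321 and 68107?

169

gcd(53911, 3887): 53911 = 13·3887 + 3380; 3887 = 1·3380 + 507; 3380 = 6·507 + 338; 507 = 1·338 + 169; 338 = 2·169 + 0 → 169
gcd(169, 373321): 373321 = 2209·169 + 0 → 169
gcd(169, 68107): 68107 = 403·169 + 0 → 169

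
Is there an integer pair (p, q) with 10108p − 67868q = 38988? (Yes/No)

gcd(10108, 67868): 67868 = 6·10108 + 7220; 10108 = 1·7220 + 2888; 7220 = 2·2888 + 1444; 2888 = 2·1444 + 0 → 1444
1444 divides 38988, so a solution exists.

Yes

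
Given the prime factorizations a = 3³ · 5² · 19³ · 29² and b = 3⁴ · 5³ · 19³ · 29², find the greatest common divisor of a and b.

min exponent per shared prime: 3³ · 5² · 19³ · 29² = 3893682825

3893682825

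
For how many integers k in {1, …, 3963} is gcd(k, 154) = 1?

1545

Prime factors of 154: 2, 7, 11. Count integers ≤ 3963 divisible by none of them.
By inclusion–exclusion: 3963 − ⌊3963/2⌋ − ⌊3963/7⌋ − ⌊3963/11⌋ + ⌊3963/14⌋ + ⌊3963/22⌋ + ⌊3963/77⌋ − ⌊3963/154⌋ = 1545.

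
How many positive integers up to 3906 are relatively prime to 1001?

Prime factors of 1001: 7, 11, 13. Count integers ≤ 3906 divisible by none of them.
By inclusion–exclusion: 3906 − ⌊3906/7⌋ − ⌊3906/11⌋ − ⌊3906/13⌋ + ⌊3906/77⌋ + ⌊3906/91⌋ + ⌊3906/143⌋ − ⌊3906/1001⌋ = 2809.

2809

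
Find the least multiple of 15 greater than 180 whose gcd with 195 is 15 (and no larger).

210

gcd(a, 195) = 15 forces 15 | a; write a = 15s. Then gcd(15s, 15·13) = 15·gcd(s, 13), so need gcd(s, 13) = 1.
15s > 180 gives s ≥ 13. The least s ≥ 13 coprime to 13 is 14, so a = 15·14 = 210.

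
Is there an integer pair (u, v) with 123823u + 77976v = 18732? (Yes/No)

No

gcd(123823, 77976): 123823 = 1·77976 + 45847; 77976 = 1·45847 + 32129; 45847 = 1·32129 + 13718; 32129 = 2·13718 + 4693; 13718 = 2·4693 + 4332; 4693 = 1·4332 + 361; 4332 = 12·361 + 0 → 361
361 does not divide 18732, so a solution does not exist.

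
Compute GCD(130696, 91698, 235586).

gcd(130696, 91698): 130696 = 1·91698 + 38998; 91698 = 2·38998 + 13702; 38998 = 2·13702 + 11594; 13702 = 1·11594 + 2108; 11594 = 5·2108 + 1054; 2108 = 2·1054 + 0 → 1054
gcd(1054, 235586): 235586 = 223·1054 + 544; 1054 = 1·544 + 510; 544 = 1·510 + 34; 510 = 15·34 + 0 → 34

34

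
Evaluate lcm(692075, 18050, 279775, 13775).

762666650

692075 = 5² · 19 · 31 · 47; 18050 = 2 · 5² · 19²; 279775 = 5² · 19² · 31; 13775 = 5² · 19 · 29
lcm takes max exponent of each prime: 2 · 5² · 19² · 29 · 31 · 47 = 762666650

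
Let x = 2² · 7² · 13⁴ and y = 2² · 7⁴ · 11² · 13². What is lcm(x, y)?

33190281124

max exponent per prime: 2² · 7⁴ · 11² · 13⁴ = 33190281124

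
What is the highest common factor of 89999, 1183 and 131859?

gcd(89999, 1183): 89999 = 76·1183 + 91; 1183 = 13·91 + 0 → 91
gcd(91, 131859): 131859 = 1449·91 + 0 → 91

91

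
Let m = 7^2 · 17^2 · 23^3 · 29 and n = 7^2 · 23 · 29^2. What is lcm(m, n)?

144901681967

max exponent per prime: 7^2 · 17^2 · 23^3 · 29^2 = 144901681967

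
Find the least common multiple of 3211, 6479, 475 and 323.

lcm(3211, 6479) = 3211·6479/gcd = 20804069/19 = 1094951
lcm(1094951, 475) = 1094951·475/gcd = 520101725/19 = 27373775
lcm(27373775, 323) = 27373775·323/gcd = 8841729325/19 = 465354175

465354175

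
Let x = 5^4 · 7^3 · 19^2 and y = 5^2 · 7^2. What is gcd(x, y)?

min exponent per shared prime: 5^2 · 7^2 = 1225

1225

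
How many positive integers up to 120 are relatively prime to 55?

88

Prime factors of 55: 5, 11. Count integers ≤ 120 divisible by none of them.
By inclusion–exclusion: 120 − ⌊120/5⌋ − ⌊120/11⌋ + ⌊120/55⌋ = 88.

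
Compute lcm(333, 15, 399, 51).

333 = 3² · 37; 15 = 3 · 5; 399 = 3 · 7 · 19; 51 = 3 · 17
lcm takes max exponent of each prime: 3² · 5 · 7 · 17 · 19 · 37 = 3764565

3764565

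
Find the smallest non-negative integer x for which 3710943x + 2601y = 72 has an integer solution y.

152

Reduce mod 2601: 3710943x ≡ 72 (mod 2601). With g = gcd(3710943, 2601) = 9 dividing 72, divide through: 412327x ≡ 8 (mod 289).
Since gcd(412327, 289) = 1, x ≡ 8·(412327)⁻¹ ≡ 152 (mod 289). Smallest non-negative: 152.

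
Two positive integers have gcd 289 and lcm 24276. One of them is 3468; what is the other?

Using uv = gcd(u,v)·lcm(u,v) = 289·24276 = 7015764, we get v = 7015764/3468 = 2023.

2023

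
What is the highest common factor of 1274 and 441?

49

Euclid: 1274 = 2·441 + 392; 441 = 1·392 + 49; 392 = 8·49 + 0. Last nonzero remainder: 49.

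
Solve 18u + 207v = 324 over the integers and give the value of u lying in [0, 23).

Reduce mod 207: 18u ≡ 324 (mod 207). With g = gcd(18, 207) = 9 dividing 324, divide through: 2u ≡ 36 (mod 23).
Since gcd(2, 23) = 1, u ≡ 36·(2)⁻¹ ≡ 18 (mod 23). Smallest non-negative: 18.

18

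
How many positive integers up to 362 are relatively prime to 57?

Prime factors of 57: 3, 19. Count integers ≤ 362 divisible by none of them.
By inclusion–exclusion: 362 − ⌊362/3⌋ − ⌊362/19⌋ + ⌊362/57⌋ = 229.

229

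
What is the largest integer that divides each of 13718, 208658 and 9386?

gcd(13718, 208658): 208658 = 15·13718 + 2888; 13718 = 4·2888 + 2166; 2888 = 1·2166 + 722; 2166 = 3·722 + 0 → 722
gcd(722, 9386): 9386 = 13·722 + 0 → 722

722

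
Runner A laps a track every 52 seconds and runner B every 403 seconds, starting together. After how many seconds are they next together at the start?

1612

52 = 2² · 13; 403 = 13 · 31
max exponents: 2² · 13 · 31 = 1612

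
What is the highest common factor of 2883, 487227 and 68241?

3

gcd(2883, 487227): 487227 = 169·2883 + 0 → 2883
gcd(2883, 68241): 68241 = 23·2883 + 1932; 2883 = 1·1932 + 951; 1932 = 2·951 + 30; 951 = 31·30 + 21; 30 = 1·21 + 9; 21 = 2·9 + 3; 9 = 3·3 + 0 → 3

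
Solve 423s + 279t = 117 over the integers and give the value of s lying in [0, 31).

gcd(423, 279) = 9 (Euclid: 423 = 1·279 + 144; 279 = 1·144 + 135; 144 = 1·135 + 9; 135 = 15·9 + 0), and 9 | 117.
Extended Euclid: 423·(2) + 279·(-3) = 9. Scale by 13: s₀ = 26.
General solution s = s₀ + 31k; reducing mod 31 gives s = 26 (and t = -39).

26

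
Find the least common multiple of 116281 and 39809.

38256449

116281 = 11² · 31²; 39809 = 7 · 11² · 47
max exponents: 7 · 11² · 31² · 47 = 38256449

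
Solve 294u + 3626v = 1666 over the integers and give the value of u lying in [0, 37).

18

gcd(294, 3626) = 98 (Euclid: 3626 = 12·294 + 98; 294 = 3·98 + 0), and 98 | 1666.
Extended Euclid: 294·(-12) + 3626·(1) = 98. Scale by 17: u₀ = -204.
General solution u = u₀ + 37t; reducing mod 37 gives u = 18 (and v = -1).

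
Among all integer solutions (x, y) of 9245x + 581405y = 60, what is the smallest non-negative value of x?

Reduce mod 581405: 9245x ≡ 60 (mod 581405). With g = gcd(9245, 581405) = 5 dividing 60, divide through: 1849x ≡ 12 (mod 116281).
Since gcd(1849, 116281) = 1, x ≡ 12·(1849)⁻¹ ≡ 71127 (mod 116281). Smallest non-negative: 71127.

71127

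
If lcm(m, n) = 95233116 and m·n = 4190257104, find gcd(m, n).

44

gcd·lcm = product, so gcd = 4190257104/95233116 = 44.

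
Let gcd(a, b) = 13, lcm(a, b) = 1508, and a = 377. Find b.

52

Using ab = gcd(a,b)·lcm(a,b) = 13·1508 = 19604, we get b = 19604/377 = 52.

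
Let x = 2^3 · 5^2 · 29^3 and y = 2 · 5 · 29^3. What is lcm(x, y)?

max exponent per prime: 2^3 · 5^2 · 29^3 = 4877800

4877800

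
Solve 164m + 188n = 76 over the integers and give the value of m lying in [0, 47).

Euclid: 188 = 1·164 + 24; 164 = 6·24 + 20; 24 = 1·20 + 4; 20 = 5·4 + 0 → gcd = 4; 76 = 4·19.
Back-substitution yields 164·(-8) + 188·(7) = 4, so one solution is m = -8·19 = -152, n = 7·19 = 133.
Solutions in m differ by 188/4 = 47; the one in [0, 47) is -152 mod 47 = 36.

36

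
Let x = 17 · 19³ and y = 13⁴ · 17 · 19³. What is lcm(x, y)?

3330298283

max exponent per prime: 13⁴ · 17 · 19³ = 3330298283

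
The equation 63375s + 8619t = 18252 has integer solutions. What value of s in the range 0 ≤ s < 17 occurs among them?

6

Reduce mod 8619: 63375s ≡ 18252 (mod 8619). With g = gcd(63375, 8619) = 507 dividing 18252, divide through: 125s ≡ 36 (mod 17).
Since gcd(125, 17) = 1, s ≡ 36·(125)⁻¹ ≡ 6 (mod 17). Smallest non-negative: 6.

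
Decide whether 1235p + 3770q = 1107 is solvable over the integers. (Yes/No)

gcd(1235, 3770): 3770 = 3·1235 + 65; 1235 = 19·65 + 0 → 65
65 does not divide 1107, so a solution does not exist.

No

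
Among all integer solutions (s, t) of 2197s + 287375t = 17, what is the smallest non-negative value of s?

gcd(2197, 287375) = 1 (Euclid: 287375 = 130·2197 + 1765; 2197 = 1·1765 + 432; 1765 = 4·432 + 37; 432 = 11·37 + 25; 37 = 1·25 + 12; 25 = 2·12 + 1; 12 = 12·1 + 0), and 1 | 17.
Extended Euclid: 2197·(23283) + 287375·(-178) = 1. Scale by 17: s₀ = 395811.
General solution s = s₀ + 287375k; reducing mod 287375 gives s = 108436 (and t = -829).

108436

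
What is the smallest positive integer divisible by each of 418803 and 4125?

418803 = 3 · 7³ · 11 · 37; 4125 = 3 · 5³ · 11
max exponents: 3 · 5³ · 7³ · 11 · 37 = 52350375

52350375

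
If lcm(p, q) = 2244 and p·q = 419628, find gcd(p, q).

187

gcd·lcm = product, so gcd = 419628/2244 = 187.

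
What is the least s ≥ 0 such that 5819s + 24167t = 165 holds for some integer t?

Reduce mod 24167: 5819s ≡ 165 (mod 24167). With g = gcd(5819, 24167) = 11 dividing 165, divide through: 529s ≡ 15 (mod 2197).
Since gcd(529, 2197) = 1, s ≡ 15·(529)⁻¹ ≡ 162 (mod 2197). Smallest non-negative: 162.

162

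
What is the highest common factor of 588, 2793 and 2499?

147

gcd(588, 2793): 2793 = 4·588 + 441; 588 = 1·441 + 147; 441 = 3·147 + 0 → 147
gcd(147, 2499): 2499 = 17·147 + 0 → 147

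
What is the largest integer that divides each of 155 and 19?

1

Euclid: 155 = 8·19 + 3; 19 = 6·3 + 1; 3 = 3·1 + 0. Last nonzero remainder: 1.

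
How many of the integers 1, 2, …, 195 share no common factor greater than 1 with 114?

Prime factors of 114: 2, 3, 19. Count integers ≤ 195 divisible by none of them.
By inclusion–exclusion: 195 − ⌊195/2⌋ − ⌊195/3⌋ − ⌊195/19⌋ + ⌊195/6⌋ + ⌊195/38⌋ + ⌊195/57⌋ − ⌊195/114⌋ = 62.

62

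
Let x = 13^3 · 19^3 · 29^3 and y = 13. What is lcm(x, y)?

max exponent per prime: 13^3 · 19^3 · 29^3 = 367523279747

367523279747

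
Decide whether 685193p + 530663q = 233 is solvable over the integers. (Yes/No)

Yes

gcd(685193, 530663): 685193 = 1·530663 + 154530; 530663 = 3·154530 + 67073; 154530 = 2·67073 + 20384; 67073 = 3·20384 + 5921; 20384 = 3·5921 + 2621; 5921 = 2·2621 + 679; 2621 = 3·679 + 584; 679 = 1·584 + 95; 584 = 6·95 + 14; 95 = 6·14 + 11; 14 = 1·11 + 3; 11 = 3·3 + 2; 3 = 1·2 + 1; 2 = 2·1 + 0 → 1
1 divides 233, so a solution exists.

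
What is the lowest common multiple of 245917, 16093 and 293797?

245917 = 7 · 19 · 43²; 16093 = 7 · 11² · 19; 293797 = 7 · 19 · 47²
lcm takes max exponent of each prime: 7 · 11² · 19 · 43² · 47² = 65730909013

65730909013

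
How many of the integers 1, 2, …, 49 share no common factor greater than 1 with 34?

24

Prime factors of 34: 2, 17. Count integers ≤ 49 divisible by none of them.
By inclusion–exclusion: 49 − ⌊49/2⌋ − ⌊49/17⌋ + ⌊49/34⌋ = 24.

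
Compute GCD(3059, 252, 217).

7

3059 = 7 · 19 · 23; 252 = 2² · 3² · 7; 217 = 7 · 31
gcd takes min exponent of each prime: 7 = 7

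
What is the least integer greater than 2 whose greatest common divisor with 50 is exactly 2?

Multiples of 2 above 2: 2·2, 2·3, … . Need the cofactor coprime to 50/2 = 25.
Checking s = 2, 3, … the first with gcd(s, 25) = 1 is s = 2, giving 4.

4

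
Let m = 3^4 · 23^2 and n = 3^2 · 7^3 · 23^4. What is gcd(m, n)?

min exponent per shared prime: 3^2 · 23^2 = 4761

4761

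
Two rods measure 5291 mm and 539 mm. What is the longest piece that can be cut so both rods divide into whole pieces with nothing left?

5291 = 11 · 13 · 37
539 = 7² · 11
Common: 11 = 11

11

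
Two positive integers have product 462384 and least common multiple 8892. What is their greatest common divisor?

52

gcd·lcm = product, so gcd = 462384/8892 = 52.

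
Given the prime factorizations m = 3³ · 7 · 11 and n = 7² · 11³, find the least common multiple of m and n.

1760913

max exponent per prime: 3³ · 7² · 11³ = 1760913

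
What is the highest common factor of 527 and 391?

17

527 = 17 · 31
391 = 17 · 23
Common: 17 = 17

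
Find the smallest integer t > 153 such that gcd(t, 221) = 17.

Multiples of 17 above 153: 17·10, 17·11, … . Need the cofactor coprime to 221/17 = 13.
Checking s = 10, 11, … the first with gcd(s, 13) = 1 is s = 10, giving 170.

170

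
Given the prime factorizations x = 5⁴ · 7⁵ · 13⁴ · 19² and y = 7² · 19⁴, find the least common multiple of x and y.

max exponent per prime: 5⁴ · 7⁵ · 13⁴ · 19⁴ = 39098314029604375

39098314029604375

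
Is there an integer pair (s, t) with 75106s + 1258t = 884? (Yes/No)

gcd(75106, 1258): 75106 = 59·1258 + 884; 1258 = 1·884 + 374; 884 = 2·374 + 136; 374 = 2·136 + 102; 136 = 1·102 + 34; 102 = 3·34 + 0 → 34
34 divides 884, so a solution exists.

Yes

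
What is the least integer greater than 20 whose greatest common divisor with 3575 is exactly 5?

Multiples of 5 above 20: 5·5, 5·6, … . Need the cofactor coprime to 3575/5 = 715.
Checking s = 5, 6, … the first with gcd(s, 715) = 1 is s = 6, giving 30.

30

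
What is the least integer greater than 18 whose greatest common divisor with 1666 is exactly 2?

gcd(k, 1666) = 2 forces 2 | k; write k = 2s. Then gcd(2s, 2·833) = 2·gcd(s, 833), so need gcd(s, 833) = 1.
2s > 18 gives s ≥ 10. The least s ≥ 10 coprime to 833 is 10, so k = 2·10 = 20.

20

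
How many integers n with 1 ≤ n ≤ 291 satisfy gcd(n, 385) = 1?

Prime factors of 385: 5, 7, 11. Count integers ≤ 291 divisible by none of them.
By inclusion–exclusion: 291 − ⌊291/5⌋ − ⌊291/7⌋ − ⌊291/11⌋ + ⌊291/35⌋ + ⌊291/55⌋ + ⌊291/77⌋ − ⌊291/385⌋ = 182.

182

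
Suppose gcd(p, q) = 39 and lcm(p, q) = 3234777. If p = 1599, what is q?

78897

Using pq = gcd(p,q)·lcm(p,q) = 39·3234777 = 126156303, we get q = 126156303/1599 = 78897.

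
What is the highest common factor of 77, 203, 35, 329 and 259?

7

gcd(77, 203): 203 = 2·77 + 49; 77 = 1·49 + 28; 49 = 1·28 + 21; 28 = 1·21 + 7; 21 = 3·7 + 0 → 7
gcd(7, 35): 35 = 5·7 + 0 → 7
gcd(7, 329): 329 = 47·7 + 0 → 7
gcd(7, 259): 259 = 37·7 + 0 → 7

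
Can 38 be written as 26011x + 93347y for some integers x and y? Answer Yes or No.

gcd(26011, 93347): 93347 = 3·26011 + 15314; 26011 = 1·15314 + 10697; 15314 = 1·10697 + 4617; 10697 = 2·4617 + 1463; 4617 = 3·1463 + 228; 1463 = 6·228 + 95; 228 = 2·95 + 38; 95 = 2·38 + 19; 38 = 2·19 + 0 → 19
19 divides 38, so a solution exists.

Yes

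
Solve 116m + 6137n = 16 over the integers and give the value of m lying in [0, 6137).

635

Euclid: 6137 = 52·116 + 105; 116 = 1·105 + 11; 105 = 9·11 + 6; 11 = 1·6 + 5; 6 = 1·5 + 1; 5 = 5·1 + 0 → gcd = 1; 16 = 1·16.
Back-substitution yields 116·(-1111) + 6137·(21) = 1, so one solution is m = -1111·16 = -17776, n = 21·16 = 336.
Solutions in m differ by 6137/1 = 6137; the one in [0, 6137) is -17776 mod 6137 = 635.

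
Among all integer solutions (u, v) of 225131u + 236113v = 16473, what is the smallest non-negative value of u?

20

Reduce mod 236113: 225131u ≡ 16473 (mod 236113). With g = gcd(225131, 236113) = 5491 dividing 16473, divide through: 41u ≡ 3 (mod 43).
Since gcd(41, 43) = 1, u ≡ 3·(41)⁻¹ ≡ 20 (mod 43). Smallest non-negative: 20.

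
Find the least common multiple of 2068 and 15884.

746548

gcd first: 15884 = 7·2068 + 1408; 2068 = 1·1408 + 660; 1408 = 2·660 + 88; 660 = 7·88 + 44; 88 = 2·44 + 0 → gcd = 44
lcm = 2068·15884/gcd = 32848112/44 = 746548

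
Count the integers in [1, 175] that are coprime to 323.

156

Prime factors of 323: 17, 19. Count integers ≤ 175 divisible by none of them.
By inclusion–exclusion: 175 − ⌊175/17⌋ − ⌊175/19⌋ + ⌊175/323⌋ = 156.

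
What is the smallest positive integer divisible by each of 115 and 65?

1495

gcd first: 115 = 1·65 + 50; 65 = 1·50 + 15; 50 = 3·15 + 5; 15 = 3·5 + 0 → gcd = 5
lcm = 115·65/gcd = 7475/5 = 1495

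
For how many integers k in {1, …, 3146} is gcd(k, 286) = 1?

1320

Prime factors of 286: 2, 11, 13. Count integers ≤ 3146 divisible by none of them.
By inclusion–exclusion: 3146 − ⌊3146/2⌋ − ⌊3146/11⌋ − ⌊3146/13⌋ + ⌊3146/22⌋ + ⌊3146/26⌋ + ⌊3146/143⌋ − ⌊3146/286⌋ = 1320.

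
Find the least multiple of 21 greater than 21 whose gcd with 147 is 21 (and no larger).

147 = 21·7. Any m with gcd(m, 147) = 21 is a multiple of 21, say 21s, with s coprime to 7.
Need s > 21/21, so s ≥ 2. First s ≥ 2 with gcd(s, 7) = 1 is s = 2. Thus m = 21·2 = 42.

42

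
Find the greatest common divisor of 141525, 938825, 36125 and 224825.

141525 = 3² · 5² · 17 · 37; 938825 = 5² · 17 · 47²; 36125 = 5³ · 17²; 224825 = 5² · 17 · 23²
gcd takes min exponent of each prime: 5² · 17 = 425

425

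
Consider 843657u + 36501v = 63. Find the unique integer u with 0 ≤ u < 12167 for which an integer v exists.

415

Reduce mod 36501: 843657u ≡ 63 (mod 36501). With g = gcd(843657, 36501) = 3 dividing 63, divide through: 281219u ≡ 21 (mod 12167).
Since gcd(281219, 12167) = 1, u ≡ 21·(281219)⁻¹ ≡ 415 (mod 12167). Smallest non-negative: 415.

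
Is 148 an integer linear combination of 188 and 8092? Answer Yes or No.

gcd(188, 8092): 8092 = 43·188 + 8; 188 = 23·8 + 4; 8 = 2·4 + 0 → 4
4 divides 148, so a solution exists.

Yes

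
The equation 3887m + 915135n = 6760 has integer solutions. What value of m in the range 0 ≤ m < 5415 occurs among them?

4475

Euclid: 915135 = 235·3887 + 1690; 3887 = 2·1690 + 507; 1690 = 3·507 + 169; 507 = 3·169 + 0 → gcd = 169; 6760 = 169·40.
Back-substitution yields 3887·(-1648) + 915135·(7) = 169, so one solution is m = -1648·40 = -65920, n = 7·40 = 280.
Solutions in m differ by 915135/169 = 5415; the one in [0, 5415) is -65920 mod 5415 = 4475.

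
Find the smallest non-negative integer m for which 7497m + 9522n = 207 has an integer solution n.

851

Reduce mod 9522: 7497m ≡ 207 (mod 9522). With g = gcd(7497, 9522) = 9 dividing 207, divide through: 833m ≡ 23 (mod 1058).
Since gcd(833, 1058) = 1, m ≡ 23·(833)⁻¹ ≡ 851 (mod 1058). Smallest non-negative: 851.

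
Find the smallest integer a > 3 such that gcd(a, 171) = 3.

gcd(a, 171) = 3 forces 3 | a; write a = 3s. Then gcd(3s, 3·57) = 3·gcd(s, 57), so need gcd(s, 57) = 1.
3s > 3 gives s ≥ 2. The least s ≥ 2 coprime to 57 is 2, so a = 3·2 = 6.

6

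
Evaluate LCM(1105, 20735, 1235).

1105 = 5 · 13 · 17; 20735 = 5 · 11 · 13 · 29; 1235 = 5 · 13 · 19
lcm takes max exponent of each prime: 5 · 11 · 13 · 17 · 19 · 29 = 6697405

6697405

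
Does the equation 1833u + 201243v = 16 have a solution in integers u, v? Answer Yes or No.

No

By Bézout, 1833u + 201243v = 16 has integer solutions iff gcd(1833, 201243) | 16.
Euclid: 201243 = 109·1833 + 1446; 1833 = 1·1446 + 387; 1446 = 3·387 + 285; 387 = 1·285 + 102; 285 = 2·102 + 81; 102 = 1·81 + 21; 81 = 3·21 + 18; 21 = 1·18 + 3; 18 = 6·3 + 0. gcd = 3; 16 mod 3 = 1. No.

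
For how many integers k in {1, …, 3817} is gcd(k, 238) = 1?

238 = 2·7·17. Inclusion–exclusion on these primes:
3817 − ⌊3817/2⌋ − ⌊3817/7⌋ − ⌊3817/17⌋ + ⌊3817/14⌋ + ⌊3817/34⌋ + ⌊3817/119⌋ − ⌊3817/238⌋ = 1540

1540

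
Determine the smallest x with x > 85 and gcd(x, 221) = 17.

221 = 17·13. Any x with gcd(x, 221) = 17 is a multiple of 17, say 17s, with s coprime to 13.
Need s > 85/17, so s ≥ 6. First s ≥ 6 with gcd(s, 13) = 1 is s = 6. Thus x = 17·6 = 102.

102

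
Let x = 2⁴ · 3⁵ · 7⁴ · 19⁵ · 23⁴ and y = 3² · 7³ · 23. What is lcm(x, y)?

6468413355551547792

max exponent per prime: 2⁴ · 3⁵ · 7⁴ · 19⁵ · 23⁴ = 6468413355551547792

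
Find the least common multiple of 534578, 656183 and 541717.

534578 = 2 · 11² · 47²; 656183 = 11³ · 17 · 29; 541717 = 11⁴ · 37
lcm takes max exponent of each prime: 2 · 11⁴ · 17 · 29 · 37 · 47² = 1179899713058

1179899713058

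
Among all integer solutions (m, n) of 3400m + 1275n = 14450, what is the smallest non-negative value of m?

2

Reduce mod 1275: 3400m ≡ 14450 (mod 1275). With g = gcd(3400, 1275) = 425 dividing 14450, divide through: 8m ≡ 34 (mod 3).
Since gcd(8, 3) = 1, m ≡ 34·(8)⁻¹ ≡ 2 (mod 3). Smallest non-negative: 2.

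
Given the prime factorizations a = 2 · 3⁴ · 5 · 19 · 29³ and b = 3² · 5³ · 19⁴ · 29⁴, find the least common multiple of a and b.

max exponent per prime: 2 · 3⁴ · 5³ · 19⁴ · 29⁴ = 1866514735820250

1866514735820250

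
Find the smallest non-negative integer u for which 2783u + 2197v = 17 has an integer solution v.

Reduce mod 2197: 2783u ≡ 17 (mod 2197). With g = gcd(2783, 2197) = 1 dividing 17, divide through: 2783u ≡ 17 (mod 2197).
Since gcd(2783, 2197) = 1, u ≡ 17·(2783)⁻¹ ≡ 1226 (mod 2197). Smallest non-negative: 1226.

1226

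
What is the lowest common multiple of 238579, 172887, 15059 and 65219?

238579 = 11 · 23² · 41; 172887 = 3 · 11 · 13² · 31; 15059 = 11 · 37²; 65219 = 7² · 11³
lcm takes max exponent of each prime: 3 · 7² · 11³ · 13² · 23² · 31 · 37² · 41 = 30435943243248543

30435943243248543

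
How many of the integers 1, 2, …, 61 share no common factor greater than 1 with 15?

33

15 = 3·5. Inclusion–exclusion on these primes:
61 − ⌊61/3⌋ − ⌊61/5⌋ + ⌊61/15⌋ = 33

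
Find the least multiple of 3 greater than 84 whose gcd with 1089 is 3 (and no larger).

Multiples of 3 above 84: 3·29, 3·30, … . Need the cofactor coprime to 1089/3 = 363.
Checking s = 29, 30, … the first with gcd(s, 363) = 1 is s = 29, giving 87.

87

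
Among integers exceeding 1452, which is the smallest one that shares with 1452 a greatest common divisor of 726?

gcd(a, 1452) = 726 forces 726 | a; write a = 726s. Then gcd(726s, 726·2) = 726·gcd(s, 2), so need gcd(s, 2) = 1.
726s > 1452 gives s ≥ 3. The least s ≥ 3 coprime to 2 is 3, so a = 726·3 = 2178.

2178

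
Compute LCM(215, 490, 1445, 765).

54803070

215 = 5 · 43; 490 = 2 · 5 · 7²; 1445 = 5 · 17²; 765 = 3² · 5 · 17
lcm takes max exponent of each prime: 2 · 3² · 5 · 7² · 17² · 43 = 54803070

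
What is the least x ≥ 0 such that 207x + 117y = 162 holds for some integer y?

7

gcd(207, 117) = 9 (Euclid: 207 = 1·117 + 90; 117 = 1·90 + 27; 90 = 3·27 + 9; 27 = 3·9 + 0), and 9 | 162.
Extended Euclid: 207·(4) + 117·(-7) = 9. Scale by 18: x₀ = 72.
General solution x = x₀ + 13t; reducing mod 13 gives x = 7 (and y = -11).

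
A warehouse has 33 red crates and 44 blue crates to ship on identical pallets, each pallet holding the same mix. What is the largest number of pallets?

11

Euclid: 44 = 1·33 + 11; 33 = 3·11 + 0. Last nonzero remainder: 11.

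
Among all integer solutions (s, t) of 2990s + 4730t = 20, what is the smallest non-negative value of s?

386

gcd(2990, 4730) = 10 (Euclid: 4730 = 1·2990 + 1740; 2990 = 1·1740 + 1250; 1740 = 1·1250 + 490; 1250 = 2·490 + 270; 490 = 1·270 + 220; 270 = 1·220 + 50; 220 = 4·50 + 20; 50 = 2·20 + 10; 20 = 2·10 + 0), and 10 | 20.
Extended Euclid: 2990·(193) + 4730·(-122) = 10. Scale by 2: s₀ = 386.
General solution s = s₀ + 473k; reducing mod 473 gives s = 386 (and t = -244).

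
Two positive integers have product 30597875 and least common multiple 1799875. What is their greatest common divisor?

17

From gcd × lcm = uv: gcd = 30597875 / 1799875 = 17.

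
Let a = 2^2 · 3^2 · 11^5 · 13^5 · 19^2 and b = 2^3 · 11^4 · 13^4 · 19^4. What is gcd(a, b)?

min exponent per shared prime: 2^2 · 11^4 · 13^4 · 19^2 = 603825351844

603825351844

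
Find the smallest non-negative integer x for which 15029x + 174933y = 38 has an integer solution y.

gcd(15029, 174933) = 19 (Euclid: 174933 = 11·15029 + 9614; 15029 = 1·9614 + 5415; 9614 = 1·5415 + 4199; 5415 = 1·4199 + 1216; 4199 = 3·1216 + 551; 1216 = 2·551 + 114; 551 = 4·114 + 95; 114 = 1·95 + 19; 95 = 5·19 + 0), and 19 | 38.
Extended Euclid: 15029·(1583) + 174933·(-136) = 19. Scale by 2: x₀ = 3166.
General solution x = x₀ + 9207t; reducing mod 9207 gives x = 3166 (and y = -272).

3166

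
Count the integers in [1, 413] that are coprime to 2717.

328

Prime factors of 2717: 11, 13, 19. Count integers ≤ 413 divisible by none of them.
By inclusion–exclusion: 413 − ⌊413/11⌋ − ⌊413/13⌋ − ⌊413/19⌋ + ⌊413/143⌋ + ⌊413/209⌋ + ⌊413/247⌋ − ⌊413/2717⌋ = 328.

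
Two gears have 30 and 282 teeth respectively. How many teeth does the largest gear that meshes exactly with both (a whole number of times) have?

Euclid: 282 = 9·30 + 12; 30 = 2·12 + 6; 12 = 2·6 + 0. Last nonzero remainder: 6.

6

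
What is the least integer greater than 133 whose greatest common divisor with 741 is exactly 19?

gcd(x, 741) = 19 forces 19 | x; write x = 19s. Then gcd(19s, 19·39) = 19·gcd(s, 39), so need gcd(s, 39) = 1.
19s > 133 gives s ≥ 8. The least s ≥ 8 coprime to 39 is 8, so x = 19·8 = 152.

152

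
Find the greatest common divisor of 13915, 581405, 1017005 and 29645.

605

gcd(13915, 581405): 581405 = 41·13915 + 10890; 13915 = 1·10890 + 3025; 10890 = 3·3025 + 1815; 3025 = 1·1815 + 1210; 1815 = 1·1210 + 605; 1210 = 2·605 + 0 → 605
gcd(605, 1017005): 1017005 = 1681·605 + 0 → 605
gcd(605, 29645): 29645 = 49·605 + 0 → 605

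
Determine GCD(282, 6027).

Euclid: 6027 = 21·282 + 105; 282 = 2·105 + 72; 105 = 1·72 + 33; 72 = 2·33 + 6; 33 = 5·6 + 3; 6 = 2·3 + 0. Last nonzero remainder: 3.

3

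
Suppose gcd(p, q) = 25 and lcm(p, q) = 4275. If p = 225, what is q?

475

p·q = gcd·lcm = 25·4275 = 106875, so q = 106875/225 = 475.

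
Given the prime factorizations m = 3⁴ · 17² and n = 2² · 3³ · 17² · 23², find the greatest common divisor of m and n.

7803

min exponent per shared prime: 3³ · 17² = 7803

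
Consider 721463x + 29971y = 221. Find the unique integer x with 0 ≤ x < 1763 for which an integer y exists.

Reduce mod 29971: 721463x ≡ 221 (mod 29971). With g = gcd(721463, 29971) = 17 dividing 221, divide through: 42439x ≡ 13 (mod 1763).
Since gcd(42439, 1763) = 1, x ≡ 13·(42439)⁻¹ ≡ 1305 (mod 1763). Smallest non-negative: 1305.

1305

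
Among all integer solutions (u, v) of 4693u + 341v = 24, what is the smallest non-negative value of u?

126

Reduce mod 341: 4693u ≡ 24 (mod 341). With g = gcd(4693, 341) = 1 dividing 24, divide through: 4693u ≡ 24 (mod 341).
Since gcd(4693, 341) = 1, u ≡ 24·(4693)⁻¹ ≡ 126 (mod 341). Smallest non-negative: 126.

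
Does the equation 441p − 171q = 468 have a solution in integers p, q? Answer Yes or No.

Yes

gcd(441, 171): 441 = 2·171 + 99; 171 = 1·99 + 72; 99 = 1·72 + 27; 72 = 2·27 + 18; 27 = 1·18 + 9; 18 = 2·9 + 0 → 9
9 divides 468, so a solution exists.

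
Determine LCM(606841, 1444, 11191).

606841 = 19² · 41²; 1444 = 2² · 19²; 11191 = 19² · 31
lcm takes max exponent of each prime: 2² · 19² · 31 · 41² = 75248284

75248284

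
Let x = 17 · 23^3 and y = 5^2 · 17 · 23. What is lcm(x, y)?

max exponent per prime: 5^2 · 17 · 23^3 = 5170975

5170975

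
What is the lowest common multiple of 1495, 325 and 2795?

321425

1495 = 5 · 13 · 23; 325 = 5² · 13; 2795 = 5 · 13 · 43
lcm takes max exponent of each prime: 5² · 13 · 23 · 43 = 321425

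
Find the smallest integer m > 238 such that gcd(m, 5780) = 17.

5780 = 17·340. Any m with gcd(m, 5780) = 17 is a multiple of 17, say 17s, with s coprime to 340.
Need s > 238/17, so s ≥ 15. First s ≥ 15 with gcd(s, 340) = 1 is s = 19. Thus m = 17·19 = 323.

323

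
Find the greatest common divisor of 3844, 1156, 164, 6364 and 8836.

gcd(3844, 1156): 3844 = 3·1156 + 376; 1156 = 3·376 + 28; 376 = 13·28 + 12; 28 = 2·12 + 4; 12 = 3·4 + 0 → 4
gcd(4, 164): 164 = 41·4 + 0 → 4
gcd(4, 6364): 6364 = 1591·4 + 0 → 4
gcd(4, 8836): 8836 = 2209·4 + 0 → 4

4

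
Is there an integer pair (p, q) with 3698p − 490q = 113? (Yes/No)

gcd(3698, 490): 3698 = 7·490 + 268; 490 = 1·268 + 222; 268 = 1·222 + 46; 222 = 4·46 + 38; 46 = 1·38 + 8; 38 = 4·8 + 6; 8 = 1·6 + 2; 6 = 3·2 + 0 → 2
2 does not divide 113, so a solution does not exist.

No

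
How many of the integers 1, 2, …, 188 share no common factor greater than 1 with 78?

58

78 = 2·3·13. Inclusion–exclusion on these primes:
188 − ⌊188/2⌋ − ⌊188/3⌋ − ⌊188/13⌋ + ⌊188/6⌋ + ⌊188/26⌋ + ⌊188/39⌋ − ⌊188/78⌋ = 58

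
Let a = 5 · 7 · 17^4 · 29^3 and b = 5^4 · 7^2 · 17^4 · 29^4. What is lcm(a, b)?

max exponent per prime: 5^4 · 7^2 · 17^4 · 29^4 = 1809105002280625

1809105002280625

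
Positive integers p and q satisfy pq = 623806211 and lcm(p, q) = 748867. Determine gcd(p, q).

From gcd × lcm = pq: gcd = 623806211 / 748867 = 833.

833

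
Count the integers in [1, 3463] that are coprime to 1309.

2541

1309 = 7·11·17. Inclusion–exclusion on these primes:
3463 − ⌊3463/7⌋ − ⌊3463/11⌋ − ⌊3463/17⌋ + ⌊3463/77⌋ + ⌊3463/119⌋ + ⌊3463/187⌋ − ⌊3463/1309⌋ = 2541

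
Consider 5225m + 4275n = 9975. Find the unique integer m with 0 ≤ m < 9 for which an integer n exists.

6

Reduce mod 4275: 5225m ≡ 9975 (mod 4275). With g = gcd(5225, 4275) = 475 dividing 9975, divide through: 11m ≡ 21 (mod 9).
Since gcd(11, 9) = 1, m ≡ 21·(11)⁻¹ ≡ 6 (mod 9). Smallest non-negative: 6.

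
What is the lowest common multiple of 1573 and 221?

gcd first: 1573 = 7·221 + 26; 221 = 8·26 + 13; 26 = 2·13 + 0 → gcd = 13
lcm = 1573·221/gcd = 347633/13 = 26741

26741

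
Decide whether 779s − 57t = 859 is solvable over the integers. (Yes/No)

By Bézout, 779s − 57t = 859 has integer solutions iff gcd(779, 57) | 859.
Euclid: 779 = 13·57 + 38; 57 = 1·38 + 19; 38 = 2·19 + 0. gcd = 19; 859 mod 19 = 4. No.

No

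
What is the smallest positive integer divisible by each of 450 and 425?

450 = 2 · 3² · 5²; 425 = 5² · 17
max exponents: 2 · 3² · 5² · 17 = 7650

7650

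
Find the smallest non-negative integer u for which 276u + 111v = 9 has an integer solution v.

Euclid: 276 = 2·111 + 54; 111 = 2·54 + 3; 54 = 18·3 + 0 → gcd = 3; 9 = 3·3.
Back-substitution yields 276·(-2) + 111·(5) = 3, so one solution is u = -2·3 = -6, v = 5·3 = 15.
Solutions in u differ by 111/3 = 37; the one in [0, 37) is -6 mod 37 = 31.

31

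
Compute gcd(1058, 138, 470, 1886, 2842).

1058 = 2 · 23²; 138 = 2 · 3 · 23; 470 = 2 · 5 · 47; 1886 = 2 · 23 · 41; 2842 = 2 · 7² · 29
gcd takes min exponent of each prime: 2 = 2

2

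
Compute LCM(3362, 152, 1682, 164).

3362 = 2 · 41²; 152 = 2³ · 19; 1682 = 2 · 29²; 164 = 2² · 41
lcm takes max exponent of each prime: 2³ · 19 · 29² · 41² = 214885592

214885592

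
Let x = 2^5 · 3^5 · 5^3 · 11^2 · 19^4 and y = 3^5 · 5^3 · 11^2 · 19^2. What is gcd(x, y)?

1326810375

min exponent per shared prime: 3^5 · 5^3 · 11^2 · 19^2 = 1326810375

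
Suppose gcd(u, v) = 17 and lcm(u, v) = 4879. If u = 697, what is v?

u·v = gcd·lcm = 17·4879 = 82943, so v = 82943/697 = 119.

119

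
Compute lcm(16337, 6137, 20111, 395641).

lcm(16337, 6137) = 16337·6137/gcd = 100260169/17 = 5897657
lcm(5897657, 20111) = 5897657·20111/gcd = 118607779927/17 = 6976928231
lcm(6976928231, 395641) = 6976928231·395641/gcd = 2760358862241071/17 = 162374050720063

162374050720063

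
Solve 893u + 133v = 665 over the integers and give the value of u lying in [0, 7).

0

Reduce mod 133: 893u ≡ 665 (mod 133). With g = gcd(893, 133) = 19 dividing 665, divide through: 47u ≡ 35 (mod 7).
Since gcd(47, 7) = 1, u ≡ 35·(47)⁻¹ ≡ 0 (mod 7). Smallest non-negative: 0.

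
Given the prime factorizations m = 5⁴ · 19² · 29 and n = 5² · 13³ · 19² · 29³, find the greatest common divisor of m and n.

min exponent per shared prime: 5² · 19² · 29 = 261725

261725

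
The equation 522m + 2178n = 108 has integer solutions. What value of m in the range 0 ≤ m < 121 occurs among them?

Euclid: 2178 = 4·522 + 90; 522 = 5·90 + 72; 90 = 1·72 + 18; 72 = 4·18 + 0 → gcd = 18; 108 = 18·6.
Back-substitution yields 522·(-25) + 2178·(6) = 18, so one solution is m = -25·6 = -150, n = 6·6 = 36.
Solutions in m differ by 2178/18 = 121; the one in [0, 121) is -150 mod 121 = 92.

92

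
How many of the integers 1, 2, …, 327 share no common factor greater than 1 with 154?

128

154 = 2·7·11. Inclusion–exclusion on these primes:
327 − ⌊327/2⌋ − ⌊327/7⌋ − ⌊327/11⌋ + ⌊327/14⌋ + ⌊327/22⌋ + ⌊327/77⌋ − ⌊327/154⌋ = 128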